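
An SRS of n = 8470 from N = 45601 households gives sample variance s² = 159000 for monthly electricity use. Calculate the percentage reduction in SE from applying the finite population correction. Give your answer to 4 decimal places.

9.7637

f = n/N = 8470/45601 = 0.18574154.
SE_no-fpc = √(s²/n) = 4.3326824; SE_fpc = √((1−f)s²/n) = 3.909651.
Ratio = √(1−f) = 0.90236271. Reduction = 100·(1 − 0.90236271) = 9.7637%.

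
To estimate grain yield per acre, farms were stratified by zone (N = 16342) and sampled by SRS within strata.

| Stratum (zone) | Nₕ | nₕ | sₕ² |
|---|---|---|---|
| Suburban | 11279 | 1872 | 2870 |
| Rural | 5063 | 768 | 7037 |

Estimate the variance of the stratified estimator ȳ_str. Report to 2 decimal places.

Var(ȳ_str) = Σₕ Wₕ²(1 − fₕ)sₕ²/nₕ with Wₕ = Nₕ/N, N = 16342.
Suburban: Wₕ = 0.69018480; term = 0.69018480²·(1 − 0.16597216)·2870/1872 = 0.60909829.
Rural: Wₕ = 0.30981520; term = 0.30981520²·(1 − 0.15168872)·7037/768 = 0.74608278.
Sum = 1.3551811.

1.36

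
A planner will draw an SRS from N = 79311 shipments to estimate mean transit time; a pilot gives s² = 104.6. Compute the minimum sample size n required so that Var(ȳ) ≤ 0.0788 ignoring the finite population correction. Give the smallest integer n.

1328

Without fpc, n₀ = s²/D = 104.6/0.0788 = 1327.4112.
Rounding up, n = 1328.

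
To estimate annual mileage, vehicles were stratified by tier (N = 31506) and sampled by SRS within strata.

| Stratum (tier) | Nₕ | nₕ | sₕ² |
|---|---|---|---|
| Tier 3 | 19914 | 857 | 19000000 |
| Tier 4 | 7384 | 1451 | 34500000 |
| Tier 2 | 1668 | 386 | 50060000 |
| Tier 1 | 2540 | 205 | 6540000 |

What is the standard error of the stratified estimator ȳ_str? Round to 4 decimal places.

99.9777

Var(ȳ_str) = Σₕ Wₕ²(1 − fₕ)sₕ²/nₕ with Wₕ = Nₕ/N, N = 31506.
Tier 3: Wₕ = 0.63207008; term = 0.63207008²·(1 − 0.04303505)·19000000/857 = 8476.1626.
Tier 4: Wₕ = 0.23436806; term = 0.23436806²·(1 − 0.19650596)·34500000/1451 = 1049.3761.
Tier 2: Wₕ = 0.05294230; term = 0.05294230²·(1 − 0.23141487)·50060000/386 = 279.38371.
Tier 1: Wₕ = 0.08061956; term = 0.08061956²·(1 − 0.08070866)·6540000/205 = 190.61539.
Sum = 9995.5378.
SE = √(9995.5378) = 99.9777.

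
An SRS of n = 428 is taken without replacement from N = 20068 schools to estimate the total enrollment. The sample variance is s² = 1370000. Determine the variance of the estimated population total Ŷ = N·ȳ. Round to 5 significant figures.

1.2616 × 10^12

Var(Ŷ) = N²·Var(ȳ) = N²·(1 − n/N)·s²/n.
f = 428/20068 = 0.02132749; Var(ȳ) = 0.97867251·1370000/428 = 3132.6667.
Var(Ŷ) = 20068² · 3132.6667 = 1.261602 × 10^12.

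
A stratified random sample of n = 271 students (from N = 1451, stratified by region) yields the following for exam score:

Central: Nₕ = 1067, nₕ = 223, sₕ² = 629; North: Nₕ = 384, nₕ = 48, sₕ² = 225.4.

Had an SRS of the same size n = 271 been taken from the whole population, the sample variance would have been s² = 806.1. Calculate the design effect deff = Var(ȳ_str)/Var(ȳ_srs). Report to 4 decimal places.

Var(ȳ_str) = Σ Wₕ²(1−fₕ)sₕ²/nₕ with Wₕ = Nₕ/1451:
  Central: (1067/1451)²·(1−223/1067)·629/223 = 1.2064736
  North: (384/1451)²·(1−48/384)·225.4/48 = 0.28777188
  → Var(ȳ_str) = 1.4942455.
Var(ȳ_srs) = (1 − 271/1451)·806.1/271 = 2.4189908.
deff = 1.4942455 / 2.4189908 = 0.6177.

0.6177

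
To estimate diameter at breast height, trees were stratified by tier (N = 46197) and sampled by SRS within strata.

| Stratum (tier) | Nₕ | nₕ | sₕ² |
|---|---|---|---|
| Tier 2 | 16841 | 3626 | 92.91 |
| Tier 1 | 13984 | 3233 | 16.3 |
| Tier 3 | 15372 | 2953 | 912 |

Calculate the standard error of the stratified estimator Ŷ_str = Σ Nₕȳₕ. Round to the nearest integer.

Var(Ŷ_str) = Σₕ Nₕ²(1 − fₕ)sₕ²/nₕ.
Tier 2: 16841²·(1 − 3626/16841)·92.91/3626 = 5.7025579 × 10^6.
Tier 1: 13984²·(1 − 3233/13984)·16.3/3233 = 757987.73.
Tier 3: 15372²·(1 − 2953/15372)·912/2953 = 5.8958767 × 10^7.
Sum = 6.5419313 × 10^7.
SE = √(6.5419313 × 10^7) = 8088.

8088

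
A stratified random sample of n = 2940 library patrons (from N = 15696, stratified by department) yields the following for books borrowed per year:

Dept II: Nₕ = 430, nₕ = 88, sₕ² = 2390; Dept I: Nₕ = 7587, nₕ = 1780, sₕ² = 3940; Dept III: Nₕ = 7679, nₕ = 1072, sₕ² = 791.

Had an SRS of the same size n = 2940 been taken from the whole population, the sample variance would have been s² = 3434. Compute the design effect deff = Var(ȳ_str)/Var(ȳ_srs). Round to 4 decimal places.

0.5942

Var(ȳ_str) = Σ Wₕ²(1−fₕ)sₕ²/nₕ with Wₕ = Nₕ/15696:
  Dept II: (430/15696)²·(1−88/430)·2390/88 = 0.016211821
  Dept I: (7587/15696)²·(1−1780/7587)·3940/1780 = 0.39584043
  Dept III: (7679/15696)²·(1−1072/7679)·791/1072 = 0.15195419
  → Var(ȳ_str) = 0.56400644.
Var(ȳ_srs) = (1 − 2940/15696)·3434/2940 = 0.94924536.
deff = 0.56400644 / 0.94924536 = 0.5942.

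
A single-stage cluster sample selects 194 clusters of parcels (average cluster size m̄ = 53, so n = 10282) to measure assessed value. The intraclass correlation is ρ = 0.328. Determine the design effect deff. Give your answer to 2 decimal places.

deff = 1 + (53 − 1)·0.328 = 1 + 17.056 = 18.056.

18.06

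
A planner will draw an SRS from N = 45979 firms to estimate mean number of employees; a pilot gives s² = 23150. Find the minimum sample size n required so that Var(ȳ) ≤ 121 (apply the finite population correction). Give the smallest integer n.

191

Without fpc, n₀ = s²/D = 23150/121 = 191.3223.
With fpc, (1 − n/N)·s²/n ≤ D requires n ≥ n₀/(1 + n₀/N) = 191.3223/(1 + 191.3223/45979) = 190.5295.
Rounding up, n = 191.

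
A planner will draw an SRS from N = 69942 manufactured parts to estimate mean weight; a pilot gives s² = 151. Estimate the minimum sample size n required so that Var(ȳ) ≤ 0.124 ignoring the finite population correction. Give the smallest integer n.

Without fpc, n₀ = s²/D = 151/0.124 = 1217.7419.
Rounding up, n = 1218.

1218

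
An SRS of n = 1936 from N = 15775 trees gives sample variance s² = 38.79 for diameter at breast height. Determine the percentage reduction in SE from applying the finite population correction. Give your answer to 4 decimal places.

f = n/N = 1936/15775 = 0.12272583.
SE_no-fpc = √(s²/n) = 0.14154913; SE_fpc = √((1−f)s²/n) = 0.13257904.
Ratio = √(1−f) = 0.93662915. Reduction = 100·(1 − 0.93662915) = 6.3371%.

6.3371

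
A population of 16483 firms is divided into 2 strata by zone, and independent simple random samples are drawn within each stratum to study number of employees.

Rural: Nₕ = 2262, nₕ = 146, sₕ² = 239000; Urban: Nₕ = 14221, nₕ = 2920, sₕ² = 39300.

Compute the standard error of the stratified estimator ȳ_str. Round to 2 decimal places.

Var(ȳ_str) = Σₕ Wₕ²(1 − fₕ)sₕ²/nₕ with Wₕ = Nₕ/N, N = 16483.
Rural: Wₕ = 0.13723230; term = 0.13723230²·(1 − 0.06454465)·239000/146 = 28.839039.
Urban: Wₕ = 0.86276770; term = 0.86276770²·(1 − 0.20533015)·39300/2920 = 7.9613037.
Sum = 36.800343.
SE = √(36.800343) = 6.07.

6.07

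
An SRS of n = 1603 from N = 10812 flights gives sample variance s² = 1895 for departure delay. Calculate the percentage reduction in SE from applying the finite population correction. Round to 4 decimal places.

7.7103

f = n/N = 1603/10812 = 0.14826119.
SE_no-fpc = √(s²/n) = 1.0872711; SE_fpc = √((1−f)s²/n) = 1.0034392.
Ratio = √(1−f) = 0.92289697. Reduction = 100·(1 − 0.92289697) = 7.7103%.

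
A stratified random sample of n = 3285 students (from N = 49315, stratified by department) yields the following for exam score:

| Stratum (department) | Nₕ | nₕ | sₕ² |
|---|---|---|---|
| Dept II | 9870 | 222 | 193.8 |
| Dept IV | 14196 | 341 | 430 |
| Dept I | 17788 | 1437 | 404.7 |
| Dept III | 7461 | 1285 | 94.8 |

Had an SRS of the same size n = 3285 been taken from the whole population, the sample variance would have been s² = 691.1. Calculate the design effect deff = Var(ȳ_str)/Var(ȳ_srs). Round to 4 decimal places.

0.8721

Var(ȳ_str) = Σ Wₕ²(1−fₕ)sₕ²/nₕ with Wₕ = Nₕ/49315:
  Dept II: (9870/49315)²·(1−222/9870)·193.8/222 = 0.034181976
  Dept IV: (14196/49315)²·(1−341/14196)·430/341 = 0.10198317
  Dept I: (17788/49315)²·(1−1437/17788)·404.7/1437 = 0.033681374
  Dept III: (7461/49315)²·(1−1285/7461)·94.8/1285 = 0.0013978207
  → Var(ȳ_str) = 0.17124434.
Var(ȳ_srs) = (1 − 3285/49315)·691.1/3285 = 0.19636653.
deff = 0.17124434 / 0.19636653 = 0.8721.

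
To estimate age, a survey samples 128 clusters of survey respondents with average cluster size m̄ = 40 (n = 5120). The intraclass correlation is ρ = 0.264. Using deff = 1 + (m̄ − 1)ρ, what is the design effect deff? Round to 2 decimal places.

11.30

deff = 1 + (40 − 1)·0.264 = 1 + 10.296 = 11.296.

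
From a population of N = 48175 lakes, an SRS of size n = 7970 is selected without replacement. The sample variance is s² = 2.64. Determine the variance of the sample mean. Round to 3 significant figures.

Under SRS without replacement, Var(ȳ) = (1 − f)·s²/n with f = n/N = 7970/48175 = 0.16543851.
Var(ȳ) = (1 − 0.16543851)·2.64/7970 = 0.83456149·3.3124216 × 10^-4 = 2.7644195 × 10^-4.

2.76 × 10^-4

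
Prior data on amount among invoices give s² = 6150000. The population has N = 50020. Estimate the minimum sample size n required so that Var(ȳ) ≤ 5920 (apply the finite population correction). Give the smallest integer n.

1018

Without fpc, n₀ = s²/D = 6150000/5920 = 1038.8514.
With fpc, (1 − n/N)·s²/n ≤ D requires n ≥ n₀/(1 + n₀/N) = 1038.8514/(1 + 1038.8514/50020) = 1017.7148.
Rounding up, n = 1018.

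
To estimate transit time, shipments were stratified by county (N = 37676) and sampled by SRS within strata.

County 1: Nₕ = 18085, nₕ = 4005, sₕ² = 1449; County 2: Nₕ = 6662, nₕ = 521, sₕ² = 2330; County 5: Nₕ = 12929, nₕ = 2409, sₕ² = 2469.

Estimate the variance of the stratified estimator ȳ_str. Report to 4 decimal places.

Var(ȳ_str) = Σₕ Wₕ²(1 − fₕ)sₕ²/nₕ with Wₕ = Nₕ/N, N = 37676.
County 1: Wₕ = 0.48001380; term = 0.48001380²·(1 − 0.22145424)·1449/4005 = 0.064901907.
County 2: Wₕ = 0.17682344; term = 0.17682344²·(1 − 0.07820474)·2330/521 = 0.12889389.
County 5: Wₕ = 0.34316276; term = 0.34316276²·(1 − 0.18632532)·2469/2409 = 0.098205404.
Sum = 0.2920012.

0.2920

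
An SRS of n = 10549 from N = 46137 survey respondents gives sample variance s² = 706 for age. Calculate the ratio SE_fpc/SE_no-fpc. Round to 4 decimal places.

f = n/N = 10549/46137 = 0.22864512.
SE_no-fpc = √(s²/n) = 0.25870016; SE_fpc = √((1−f)s²/n) = 0.2272081.
Ratio = √(1−f) = 0.87826811.

0.8783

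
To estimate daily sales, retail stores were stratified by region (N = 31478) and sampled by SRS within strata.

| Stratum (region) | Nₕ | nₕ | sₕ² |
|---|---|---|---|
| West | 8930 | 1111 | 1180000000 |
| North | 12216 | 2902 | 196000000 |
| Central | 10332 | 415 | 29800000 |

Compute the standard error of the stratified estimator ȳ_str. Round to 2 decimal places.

300.04

Var(ȳ_str) = Σₕ Wₕ²(1 − fₕ)sₕ²/nₕ with Wₕ = Nₕ/N, N = 31478.
West: Wₕ = 0.28369020; term = 0.28369020²·(1 − 0.12441209)·1180000000/1111 = 74843.891.
North: Wₕ = 0.38808056; term = 0.38808056²·(1 − 0.23755730)·196000000/2902 = 7755.4974.
Central: Wₕ = 0.32822924; term = 0.32822924²·(1 − 0.04016647)·29800000/415 = 7425.3788.
Sum = 90024.767.
SE = √(90024.767) = 300.04.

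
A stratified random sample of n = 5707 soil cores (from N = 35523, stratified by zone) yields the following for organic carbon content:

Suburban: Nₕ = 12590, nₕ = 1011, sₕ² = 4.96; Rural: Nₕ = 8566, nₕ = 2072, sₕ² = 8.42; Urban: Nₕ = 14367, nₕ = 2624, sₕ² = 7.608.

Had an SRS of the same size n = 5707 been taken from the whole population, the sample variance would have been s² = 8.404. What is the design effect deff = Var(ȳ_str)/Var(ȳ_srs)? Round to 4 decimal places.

0.9171

Var(ȳ_str) = Σ Wₕ²(1−fₕ)sₕ²/nₕ with Wₕ = Nₕ/35523:
  Suburban: (12590/35523)²·(1−1011/12590)·4.96/1011 = 5.6677154 × 10^-4
  Rural: (8566/35523)²·(1−2072/8566)·8.42/2072 = 1.7914035 × 10^-4
  Urban: (14367/35523)²·(1−2624/14367)·7.608/2624 = 3.8764354 × 10^-4
  → Var(ȳ_str) = 0.0011335554.
Var(ȳ_srs) = (1 − 5707/35523)·8.404/5707 = 0.0012359984.
deff = 0.0011335554 / 0.0012359984 = 0.9171.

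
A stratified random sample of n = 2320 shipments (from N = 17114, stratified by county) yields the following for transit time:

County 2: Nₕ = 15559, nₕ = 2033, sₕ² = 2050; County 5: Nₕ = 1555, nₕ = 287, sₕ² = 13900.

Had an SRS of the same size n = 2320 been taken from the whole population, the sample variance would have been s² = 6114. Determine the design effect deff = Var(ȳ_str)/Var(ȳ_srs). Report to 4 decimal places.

Var(ȳ_str) = Σ Wₕ²(1−fₕ)sₕ²/nₕ with Wₕ = Nₕ/17114:
  County 2: (15559/17114)²·(1−2033/15559)·2050/2033 = 0.72454354
  County 5: (1555/17114)²·(1−287/1555)·13900/287 = 0.32604646
  → Var(ȳ_str) = 1.05059.
Var(ȳ_srs) = (1 − 2320/17114)·6114/2320 = 2.2780935.
deff = 1.05059 / 2.2780935 = 0.4612.

0.4612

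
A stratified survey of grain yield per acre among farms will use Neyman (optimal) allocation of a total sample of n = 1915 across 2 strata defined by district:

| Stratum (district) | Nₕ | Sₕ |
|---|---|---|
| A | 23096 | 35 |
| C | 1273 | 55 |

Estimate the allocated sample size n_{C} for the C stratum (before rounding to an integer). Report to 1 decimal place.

152.6

Neyman allocation: nₕ = n·NₕSₕ / Σⱼ NⱼSⱼ.
Σ NⱼSⱼ = 23096·35 + 1273·55 = 878375.
n_{C} = 1915·1273·55 / 878375 = 152.6.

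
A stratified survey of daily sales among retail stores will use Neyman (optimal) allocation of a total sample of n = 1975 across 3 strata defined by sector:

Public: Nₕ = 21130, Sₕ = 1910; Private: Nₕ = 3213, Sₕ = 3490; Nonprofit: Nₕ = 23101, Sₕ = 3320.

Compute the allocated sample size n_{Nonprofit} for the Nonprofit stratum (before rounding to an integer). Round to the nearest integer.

Neyman allocation: nₕ = n·NₕSₕ / Σⱼ NⱼSⱼ.
Σ NⱼSⱼ = 21130·1910 + 3213·3490 + 23101·3320 = 1.2826699 × 10^8.
n_{Nonprofit} = 1975·23101·3320 / (1.2826699 × 10^8) = 1181.

1181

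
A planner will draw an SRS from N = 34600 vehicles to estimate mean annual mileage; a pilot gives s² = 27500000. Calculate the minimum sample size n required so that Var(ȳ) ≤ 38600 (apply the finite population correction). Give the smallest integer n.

699

Without fpc, n₀ = s²/D = 27500000/38600 = 712.4352.
With fpc, (1 − n/N)·s²/n ≤ D requires n ≥ n₀/(1 + n₀/N) = 712.4352/(1 + 712.4352/34600) = 698.0617.
Rounding up, n = 699.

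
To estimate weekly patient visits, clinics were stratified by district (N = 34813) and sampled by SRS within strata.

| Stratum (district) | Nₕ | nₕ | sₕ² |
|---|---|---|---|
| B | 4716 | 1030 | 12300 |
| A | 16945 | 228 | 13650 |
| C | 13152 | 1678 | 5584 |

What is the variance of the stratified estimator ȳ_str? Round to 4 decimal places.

14.5788

Var(ȳ_str) = Σₕ Wₕ²(1 − fₕ)sₕ²/nₕ with Wₕ = Nₕ/N, N = 34813.
B: Wₕ = 0.13546664; term = 0.13546664²·(1 − 0.21840543)·12300/1030 = 0.17128294.
A: Wₕ = 0.48674346; term = 0.48674346²·(1 − 0.01345530)·13650/228 = 13.993128.
C: Wₕ = 0.37778991; term = 0.37778991²·(1 − 0.12758516)·5584/1678 = 0.4143594.
Sum = 14.57877.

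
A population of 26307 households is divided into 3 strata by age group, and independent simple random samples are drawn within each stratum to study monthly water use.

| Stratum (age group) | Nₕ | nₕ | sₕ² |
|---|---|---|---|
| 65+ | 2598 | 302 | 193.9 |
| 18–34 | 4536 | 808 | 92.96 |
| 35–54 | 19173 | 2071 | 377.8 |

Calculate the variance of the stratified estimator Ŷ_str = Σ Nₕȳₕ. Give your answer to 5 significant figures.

Var(Ŷ_str) = Σₕ Nₕ²(1 − fₕ)sₕ²/nₕ.
65+: 2598²·(1 − 302/2598)·193.9/302 = 3.8298512 × 10^6.
18–34: 4536²·(1 − 808/4536)·92.96/808 = 1.9455111 × 10^6.
35–54: 19173²·(1 − 2071/19173)·377.8/2071 = 5.9816201 × 10^7.
Sum = 6.5591563 × 10^7.

6.5592 × 10^7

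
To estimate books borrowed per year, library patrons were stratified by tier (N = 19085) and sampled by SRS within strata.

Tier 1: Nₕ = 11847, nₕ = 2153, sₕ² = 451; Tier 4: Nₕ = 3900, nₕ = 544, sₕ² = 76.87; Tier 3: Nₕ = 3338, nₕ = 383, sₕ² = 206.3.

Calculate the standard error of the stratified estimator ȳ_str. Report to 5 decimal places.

Var(ȳ_str) = Σₕ Wₕ²(1 − fₕ)sₕ²/nₕ with Wₕ = Nₕ/N, N = 19085.
Tier 1: Wₕ = 0.62074928; term = 0.62074928²·(1 − 0.18173377)·451/2153 = 0.066047987.
Tier 4: Wₕ = 0.20434897; term = 0.20434897²·(1 − 0.13948718)·76.87/544 = 0.0050776202.
Tier 3: Wₕ = 0.17490176; term = 0.17490176²·(1 − 0.11473936)·206.3/383 = 0.014586797.
Sum = 0.085712404.
SE = √(0.085712404) = 0.29277.

0.29277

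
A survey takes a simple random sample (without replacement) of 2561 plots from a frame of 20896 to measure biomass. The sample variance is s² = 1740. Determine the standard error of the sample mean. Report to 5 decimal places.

Under SRS without replacement, Var(ȳ) = (1 − f)·s²/n with f = n/N = 2561/20896 = 0.12255934.
Var(ȳ) = (1 − 0.12255934)·1740/2561 = 0.87744066·0.6794221 = 0.59615258.
SE(ȳ) = √(0.59615258) = 0.77211.

0.77211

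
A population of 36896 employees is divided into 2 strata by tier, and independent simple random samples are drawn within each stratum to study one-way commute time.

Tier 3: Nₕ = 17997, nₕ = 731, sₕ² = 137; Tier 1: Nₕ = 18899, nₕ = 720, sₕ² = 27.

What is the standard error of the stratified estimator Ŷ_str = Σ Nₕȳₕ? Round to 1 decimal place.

8433.3

Var(Ŷ_str) = Σₕ Nₕ²(1 − fₕ)sₕ²/nₕ.
Tier 3: 17997²·(1 − 731/17997)·137/731 = 5.823647 × 10^7.
Tier 1: 18899²·(1 − 720/18899)·27/720 = 1.2883685 × 10^7.
Sum = 7.1120155 × 10^7.
SE = √(7.1120155 × 10^7) = 8433.3.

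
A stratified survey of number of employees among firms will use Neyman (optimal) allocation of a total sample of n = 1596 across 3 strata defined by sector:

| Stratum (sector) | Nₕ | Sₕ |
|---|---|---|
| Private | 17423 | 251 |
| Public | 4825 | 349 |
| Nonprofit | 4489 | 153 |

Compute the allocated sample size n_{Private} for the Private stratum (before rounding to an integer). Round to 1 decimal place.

Neyman allocation: nₕ = n·NₕSₕ / Σⱼ NⱼSⱼ.
Σ NⱼSⱼ = 17423·251 + 4825·349 + 4489·153 = 6.743915 × 10^6.
n_{Private} = 1596·17423·251 / (6.743915 × 10^6) = 1034.9.

1034.9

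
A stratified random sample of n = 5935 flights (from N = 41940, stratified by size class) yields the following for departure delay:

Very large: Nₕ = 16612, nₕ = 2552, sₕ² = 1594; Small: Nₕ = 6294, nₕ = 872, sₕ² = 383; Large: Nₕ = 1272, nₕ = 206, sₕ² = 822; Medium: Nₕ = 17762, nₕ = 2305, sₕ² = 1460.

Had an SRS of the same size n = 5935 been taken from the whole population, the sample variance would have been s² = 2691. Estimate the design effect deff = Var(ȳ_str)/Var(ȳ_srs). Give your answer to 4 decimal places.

0.4969

Var(ȳ_str) = Σ Wₕ²(1−fₕ)sₕ²/nₕ with Wₕ = Nₕ/41940:
  Very large: (16612/41940)²·(1−2552/16612)·1594/2552 = 0.082938855
  Small: (6294/41940)²·(1−872/6294)·383/872 = 0.0085214145
  Large: (1272/41940)²·(1−206/1272)·822/206 = 0.0030760406
  Medium: (17762/41940)²·(1−2305/17762)·1460/2305 = 0.098864903
  → Var(ȳ_str) = 0.19340121.
Var(ȳ_srs) = (1 − 5935/41940)·2691/5935 = 0.38924887.
deff = 0.19340121 / 0.38924887 = 0.4969.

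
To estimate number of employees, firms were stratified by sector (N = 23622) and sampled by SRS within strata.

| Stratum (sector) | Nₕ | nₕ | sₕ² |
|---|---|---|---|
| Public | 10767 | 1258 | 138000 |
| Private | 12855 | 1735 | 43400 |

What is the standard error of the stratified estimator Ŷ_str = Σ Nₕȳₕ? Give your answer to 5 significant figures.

Var(Ŷ_str) = Σₕ Nₕ²(1 − fₕ)sₕ²/nₕ.
Public: 10767²·(1 − 1258/10767)·138000/1258 = 1.1231248 × 10^10.
Private: 12855²·(1 − 1735/12855)·43400/1735 = 3.5757498 × 10^9.
Sum = 1.4806998 × 10^10.
SE = √(1.4806998 × 10^10) = 121680.

121680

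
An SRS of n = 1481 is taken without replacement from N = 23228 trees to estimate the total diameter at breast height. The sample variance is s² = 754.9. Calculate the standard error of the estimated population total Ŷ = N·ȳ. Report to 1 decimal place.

Var(Ŷ) = N²·Var(ȳ) = N²·(1 − n/N)·s²/n.
f = 1481/23228 = 0.06375926; Var(ȳ) = 0.93624074·754.9/1481 = 0.47722359.
Var(Ŷ) = 23228² · 0.47722359 = 2.5748121 × 10^8.
SE(Ŷ) = √(2.5748121 × 10^8) = 16046.2.

16046.2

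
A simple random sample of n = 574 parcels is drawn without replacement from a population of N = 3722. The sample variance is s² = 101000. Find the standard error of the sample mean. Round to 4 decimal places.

Under SRS without replacement, Var(ȳ) = (1 − f)·s²/n with f = n/N = 574/3722 = 0.15421816.
Var(ȳ) = (1 − 0.15421816)·101000/574 = 0.84578184·175.95819 = 148.82224.
SE(ȳ) = √(148.82224) = 12.1993.

12.1993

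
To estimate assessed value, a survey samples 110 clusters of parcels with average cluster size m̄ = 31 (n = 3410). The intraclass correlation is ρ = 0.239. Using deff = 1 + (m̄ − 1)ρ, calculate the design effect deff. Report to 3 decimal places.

deff = 1 + (31 − 1)·0.239 = 1 + 7.17 = 8.17.

8.170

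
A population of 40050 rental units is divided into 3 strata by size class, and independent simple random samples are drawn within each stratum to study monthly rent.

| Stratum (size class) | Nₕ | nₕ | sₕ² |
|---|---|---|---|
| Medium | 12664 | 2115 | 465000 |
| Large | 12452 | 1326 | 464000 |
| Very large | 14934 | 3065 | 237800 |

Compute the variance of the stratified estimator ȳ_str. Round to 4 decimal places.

Var(ȳ_str) = Σₕ Wₕ²(1 − fₕ)sₕ²/nₕ with Wₕ = Nₕ/N, N = 40050.
Medium: Wₕ = 0.31620474; term = 0.31620474²·(1 − 0.16700884)·465000/2115 = 18.311323.
Large: Wₕ = 0.31091136; term = 0.31091136²·(1 − 0.10648892)·464000/1326 = 30.223697.
Very large: Wₕ = 0.37288390; term = 0.37288390²·(1 − 0.20523637)·237800/3065 = 8.5736669.
Sum = 57.108687.

57.1087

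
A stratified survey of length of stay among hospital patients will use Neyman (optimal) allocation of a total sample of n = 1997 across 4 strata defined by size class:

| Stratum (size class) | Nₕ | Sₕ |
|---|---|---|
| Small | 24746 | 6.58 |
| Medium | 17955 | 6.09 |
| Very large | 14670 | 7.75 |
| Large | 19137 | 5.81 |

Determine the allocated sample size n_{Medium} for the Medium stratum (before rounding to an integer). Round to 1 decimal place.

439.3

Neyman allocation: nₕ = n·NₕSₕ / Σⱼ NⱼSⱼ.
Σ NⱼSⱼ = 24746·6.58 + 17955·6.09 + 14670·7.75 + 19137·5.81 = 497053.1.
n_{Medium} = 1997·17955·6.09 / 497053.1 = 439.3.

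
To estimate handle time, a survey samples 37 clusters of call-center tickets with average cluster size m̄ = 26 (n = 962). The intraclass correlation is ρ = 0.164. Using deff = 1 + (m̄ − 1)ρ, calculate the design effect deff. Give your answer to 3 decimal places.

5.100

deff = 1 + (26 − 1)·0.164 = 1 + 4.1 = 5.1.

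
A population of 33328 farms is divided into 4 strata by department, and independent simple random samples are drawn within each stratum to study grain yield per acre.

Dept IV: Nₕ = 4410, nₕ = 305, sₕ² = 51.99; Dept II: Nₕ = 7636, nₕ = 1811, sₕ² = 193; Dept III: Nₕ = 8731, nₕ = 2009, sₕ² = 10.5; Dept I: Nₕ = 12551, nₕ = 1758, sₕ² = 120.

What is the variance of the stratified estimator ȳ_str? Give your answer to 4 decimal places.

0.0156

Var(ȳ_str) = Σₕ Wₕ²(1 − fₕ)sₕ²/nₕ with Wₕ = Nₕ/N, N = 33328.
Dept IV: Wₕ = 0.13232117; term = 0.13232117²·(1 − 0.06916100)·51.99/305 = 0.0027781342.
Dept II: Wₕ = 0.22911666; term = 0.22911666²·(1 − 0.23716606)·193/1811 = 0.0042675852.
Dept III: Wₕ = 0.26197192; term = 0.26197192²·(1 − 0.23009964)·10.5/2009 = 2.7615528 × 10^-4.
Dept I: Wₕ = 0.37659025; term = 0.37659025²·(1 − 0.14006852)·120/1758 = 0.0083246192.
Sum = 0.015646494.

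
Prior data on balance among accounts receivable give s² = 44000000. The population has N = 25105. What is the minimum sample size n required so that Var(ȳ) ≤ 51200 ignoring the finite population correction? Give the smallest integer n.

Without fpc, n₀ = s²/D = 44000000/51200 = 859.3750.
Rounding up, n = 860.

860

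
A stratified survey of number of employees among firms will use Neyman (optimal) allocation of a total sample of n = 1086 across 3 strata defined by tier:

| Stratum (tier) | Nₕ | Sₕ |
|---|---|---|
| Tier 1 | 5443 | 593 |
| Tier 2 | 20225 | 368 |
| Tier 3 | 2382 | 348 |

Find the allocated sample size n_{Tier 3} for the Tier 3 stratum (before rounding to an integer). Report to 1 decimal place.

78.3

Neyman allocation: nₕ = n·NₕSₕ / Σⱼ NⱼSⱼ.
Σ NⱼSⱼ = 5443·593 + 20225·368 + 2382·348 = 1.1499435 × 10^7.
n_{Tier 3} = 1086·2382·348 / (1.1499435 × 10^7) = 78.3.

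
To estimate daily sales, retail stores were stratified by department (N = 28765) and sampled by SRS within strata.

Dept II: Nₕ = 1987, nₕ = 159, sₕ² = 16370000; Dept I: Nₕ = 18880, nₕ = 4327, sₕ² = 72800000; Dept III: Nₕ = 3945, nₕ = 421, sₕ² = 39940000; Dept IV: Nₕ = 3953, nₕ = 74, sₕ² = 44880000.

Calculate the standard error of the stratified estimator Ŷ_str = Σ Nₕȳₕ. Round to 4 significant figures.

Var(Ŷ_str) = Σₕ Nₕ²(1 − fₕ)sₕ²/nₕ.
Dept II: 1987²·(1 − 159/1987)·16370000/159 = 3.739604 × 10^11.
Dept I: 18880²·(1 − 4327/18880)·72800000/4327 = 4.6227351 × 10^12.
Dept III: 3945²·(1 − 421/3945)·39940000/421 = 1.3188909 × 10^12.
Dept IV: 3953²·(1 − 74/3953)·44880000/74 = 9.299674 × 10^12.
Sum = 1.561526 × 10^13.
SE = √(1.561526 × 10^13) = 3.952 × 10^6.

3.952 × 10^6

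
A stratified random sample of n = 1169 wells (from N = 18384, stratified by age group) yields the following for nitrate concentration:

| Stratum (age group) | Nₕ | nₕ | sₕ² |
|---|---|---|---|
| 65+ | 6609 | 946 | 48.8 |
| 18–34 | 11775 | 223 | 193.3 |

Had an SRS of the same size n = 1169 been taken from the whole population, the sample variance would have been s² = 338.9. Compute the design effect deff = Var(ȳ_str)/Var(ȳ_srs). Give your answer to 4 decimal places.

Var(ȳ_str) = Σ Wₕ²(1−fₕ)sₕ²/nₕ with Wₕ = Nₕ/18384:
  65+: (6609/18384)²·(1−946/6609)·48.8/946 = 0.0057125627
  18–34: (11775/18384)²·(1−223/11775)·193.3/223 = 0.34887116
  → Var(ȳ_str) = 0.35458372.
Var(ȳ_srs) = (1 − 1169/18384)·338.9/1169 = 0.27147139.
deff = 0.35458372 / 0.27147139 = 1.3062.

1.3062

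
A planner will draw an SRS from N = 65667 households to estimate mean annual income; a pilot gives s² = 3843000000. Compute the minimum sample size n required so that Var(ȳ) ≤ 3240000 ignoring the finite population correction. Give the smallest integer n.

Without fpc, n₀ = s²/D = 3843000000/3240000 = 1186.1111.
Rounding up, n = 1187.

1187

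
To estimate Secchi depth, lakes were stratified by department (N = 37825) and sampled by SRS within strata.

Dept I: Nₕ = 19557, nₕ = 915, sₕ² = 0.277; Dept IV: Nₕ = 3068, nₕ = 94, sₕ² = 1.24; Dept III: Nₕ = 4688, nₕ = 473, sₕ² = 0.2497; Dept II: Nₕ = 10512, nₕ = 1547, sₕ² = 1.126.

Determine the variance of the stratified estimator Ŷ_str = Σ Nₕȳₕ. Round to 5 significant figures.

Var(Ŷ_str) = Σₕ Nₕ²(1 − fₕ)sₕ²/nₕ.
Dept I: 19557²·(1 − 915/19557)·0.277/915 = 110370.6.
Dept IV: 3068²·(1 − 94/3068)·1.24/94 = 120362.21.
Dept III: 4688²·(1 − 473/4688)·0.2497/473 = 10431.4.
Dept II: 10512²·(1 − 1547/10512)·1.126/1547 = 68593.62.
Sum = 309757.83.

309760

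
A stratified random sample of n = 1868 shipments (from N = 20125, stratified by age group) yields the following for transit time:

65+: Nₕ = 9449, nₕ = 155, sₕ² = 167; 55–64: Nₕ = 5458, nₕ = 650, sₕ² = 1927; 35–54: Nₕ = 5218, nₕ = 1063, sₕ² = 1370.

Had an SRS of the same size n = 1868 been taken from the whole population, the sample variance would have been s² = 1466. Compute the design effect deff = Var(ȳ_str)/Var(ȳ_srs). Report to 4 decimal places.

0.6948

Var(ȳ_str) = Σ Wₕ²(1−fₕ)sₕ²/nₕ with Wₕ = Nₕ/20125:
  65+: (9449/20125)²·(1−155/9449)·167/155 = 0.23361542
  55–64: (5458/20125)²·(1−650/5458)·1927/650 = 0.19208549
  35–54: (5218/20125)²·(1−1063/5218)·1370/1063 = 0.068990712
  → Var(ȳ_str) = 0.49469162.
Var(ȳ_srs) = (1 − 1868/20125)·1466/1868 = 0.71195185.
deff = 0.49469162 / 0.71195185 = 0.6948.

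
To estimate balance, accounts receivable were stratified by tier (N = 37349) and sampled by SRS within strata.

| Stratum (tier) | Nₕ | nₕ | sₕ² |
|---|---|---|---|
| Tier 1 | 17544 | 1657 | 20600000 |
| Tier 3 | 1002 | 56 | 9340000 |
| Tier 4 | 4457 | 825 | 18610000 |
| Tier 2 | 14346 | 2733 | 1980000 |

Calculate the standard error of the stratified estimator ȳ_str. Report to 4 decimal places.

Var(ȳ_str) = Σₕ Wₕ²(1 − fₕ)sₕ²/nₕ with Wₕ = Nₕ/N, N = 37349.
Tier 1: Wₕ = 0.46973145; term = 0.46973145²·(1 − 0.09444824)·20600000/1657 = 2484.0325.
Tier 3: Wₕ = 0.02682803; term = 0.02682803²·(1 − 0.05588822)·9340000/56 = 113.33388.
Tier 4: Wₕ = 0.11933385; term = 0.11933385²·(1 − 0.18510209)·18610000/825 = 261.77185.
Tier 2: Wₕ = 0.38410667; term = 0.38410667²·(1 − 0.19050606)·1980000/2733 = 86.525248.
Sum = 2945.6635.
SE = √(2945.6635) = 54.2740.

54.2740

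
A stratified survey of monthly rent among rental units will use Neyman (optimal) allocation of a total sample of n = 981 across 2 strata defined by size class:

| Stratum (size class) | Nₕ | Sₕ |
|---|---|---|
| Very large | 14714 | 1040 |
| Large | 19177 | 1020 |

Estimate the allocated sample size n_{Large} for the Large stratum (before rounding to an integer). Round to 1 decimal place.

550.4

Neyman allocation: nₕ = n·NₕSₕ / Σⱼ NⱼSⱼ.
Σ NⱼSⱼ = 14714·1040 + 19177·1020 = 3.48631 × 10^7.
n_{Large} = 981·19177·1020 / (3.48631 × 10^7) = 550.4.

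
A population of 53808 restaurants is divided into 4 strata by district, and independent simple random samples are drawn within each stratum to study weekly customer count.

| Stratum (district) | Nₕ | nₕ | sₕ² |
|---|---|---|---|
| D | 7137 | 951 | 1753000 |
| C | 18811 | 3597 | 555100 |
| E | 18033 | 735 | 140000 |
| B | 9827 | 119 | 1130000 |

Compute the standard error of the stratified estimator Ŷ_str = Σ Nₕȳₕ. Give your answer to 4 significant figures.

Var(Ŷ_str) = Σₕ Nₕ²(1 − fₕ)sₕ²/nₕ.
D: 7137²·(1 − 951/7137)·1753000/951 = 8.1381748 × 10^10.
C: 18811²·(1 − 3597/18811)·555100/3597 = 4.4165798 × 10^10.
E: 18033²·(1 − 735/18033)·140000/735 = 5.9416159 × 10^10.
B: 9827²·(1 − 119/9827)·1130000/119 = 9.0590406 × 10^11.
Sum = 1.0908678 × 10^12.
SE = √(1.0908678 × 10^12) = 1.044 × 10^6.

1.044 × 10^6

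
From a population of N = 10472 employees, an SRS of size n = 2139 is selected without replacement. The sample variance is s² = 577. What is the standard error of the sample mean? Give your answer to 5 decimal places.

0.46331

Under SRS without replacement, Var(ȳ) = (1 − f)·s²/n with f = n/N = 2139/10472 = 0.20425898.
Var(ȳ) = (1 − 0.20425898)·577/2139 = 0.79574102·0.26975222 = 0.21465291.
SE(ȳ) = √(0.21465291) = 0.46331.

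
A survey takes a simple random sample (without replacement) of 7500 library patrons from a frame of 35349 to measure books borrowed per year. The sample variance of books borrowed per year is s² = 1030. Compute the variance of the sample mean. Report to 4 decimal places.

Under SRS without replacement, Var(ȳ) = (1 − f)·s²/n with f = n/N = 7500/35349 = 0.21217008.
Var(ȳ) = (1 − 0.21217008)·1030/7500 = 0.78782992·0.13733333 = 0.10819531.

0.1082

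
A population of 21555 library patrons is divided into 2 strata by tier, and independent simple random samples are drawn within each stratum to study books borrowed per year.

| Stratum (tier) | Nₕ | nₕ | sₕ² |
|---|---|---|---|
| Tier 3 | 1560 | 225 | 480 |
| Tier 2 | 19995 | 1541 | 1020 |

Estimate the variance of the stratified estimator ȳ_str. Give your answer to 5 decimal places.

Var(ȳ_str) = Σₕ Wₕ²(1 − fₕ)sₕ²/nₕ with Wₕ = Nₕ/N, N = 21555.
Tier 3: Wₕ = 0.07237300; term = 0.07237300²·(1 − 0.14423077)·480/225 = 0.0095624357.
Tier 2: Wₕ = 0.92762700; term = 0.92762700²·(1 − 0.07706927)·1020/1541 = 0.52567026.
Sum = 0.5352327.

0.53523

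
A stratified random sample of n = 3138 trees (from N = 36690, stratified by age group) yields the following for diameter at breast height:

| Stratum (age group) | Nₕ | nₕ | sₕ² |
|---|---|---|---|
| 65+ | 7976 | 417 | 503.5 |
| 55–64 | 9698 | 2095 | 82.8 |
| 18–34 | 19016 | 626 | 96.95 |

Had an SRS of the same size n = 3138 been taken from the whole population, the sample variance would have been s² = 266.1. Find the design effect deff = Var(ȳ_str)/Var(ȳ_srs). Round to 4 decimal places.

Var(ȳ_str) = Σ Wₕ²(1−fₕ)sₕ²/nₕ with Wₕ = Nₕ/36690:
  65+: (7976/36690)²·(1−417/7976)·503.5/417 = 0.05407761
  55–64: (9698/36690)²·(1−2095/9698)·82.8/2095 = 0.0021648014
  18–34: (19016/36690)²·(1−626/19016)·96.95/626 = 0.040232679
  → Var(ȳ_str) = 0.09647509.
Var(ȳ_srs) = (1 − 3138/36690)·266.1/3138 = 0.077546578.
deff = 0.09647509 / 0.077546578 = 1.2441.

1.2441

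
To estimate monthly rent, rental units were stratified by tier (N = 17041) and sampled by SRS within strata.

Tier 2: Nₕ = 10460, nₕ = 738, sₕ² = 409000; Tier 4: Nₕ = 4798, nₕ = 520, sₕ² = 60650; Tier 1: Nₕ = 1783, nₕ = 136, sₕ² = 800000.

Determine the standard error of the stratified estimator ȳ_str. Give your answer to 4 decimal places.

Var(ȳ_str) = Σₕ Wₕ²(1 − fₕ)sₕ²/nₕ with Wₕ = Nₕ/N, N = 17041.
Tier 2: Wₕ = 0.61381374; term = 0.61381374²·(1 − 0.07055449)·409000/738 = 194.07254.
Tier 4: Wₕ = 0.28155625; term = 0.28155625²·(1 − 0.10837849)·60650/520 = 8.2440066.
Tier 1: Wₕ = 0.10463001; term = 0.10463001²·(1 − 0.07627594)·800000/136 = 59.484781.
Sum = 261.80133.
SE = √(261.80133) = 16.1803.

16.1803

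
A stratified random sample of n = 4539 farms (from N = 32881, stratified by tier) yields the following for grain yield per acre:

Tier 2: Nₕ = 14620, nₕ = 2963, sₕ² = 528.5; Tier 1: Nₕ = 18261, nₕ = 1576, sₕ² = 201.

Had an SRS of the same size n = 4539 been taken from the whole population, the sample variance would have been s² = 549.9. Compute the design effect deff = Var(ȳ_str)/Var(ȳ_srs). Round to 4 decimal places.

0.6134

Var(ȳ_str) = Σ Wₕ²(1−fₕ)sₕ²/nₕ with Wₕ = Nₕ/32881:
  Tier 2: (14620/32881)²·(1−2963/14620)·528.5/2963 = 0.028116255
  Tier 1: (18261/32881)²·(1−1576/18261)·201/1576 = 0.035941862
  → Var(ȳ_str) = 0.064058117.
Var(ȳ_srs) = (1 − 4539/32881)·549.9/4539 = 0.10442609.
deff = 0.064058117 / 0.10442609 = 0.6134.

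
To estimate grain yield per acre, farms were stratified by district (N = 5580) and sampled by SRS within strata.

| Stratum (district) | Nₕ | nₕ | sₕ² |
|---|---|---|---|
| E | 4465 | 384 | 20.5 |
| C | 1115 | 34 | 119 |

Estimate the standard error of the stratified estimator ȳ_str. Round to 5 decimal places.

Var(ȳ_str) = Σₕ Wₕ²(1 − fₕ)sₕ²/nₕ with Wₕ = Nₕ/N, N = 5580.
E: Wₕ = 0.80017921; term = 0.80017921²·(1 − 0.08600224)·20.5/384 = 0.03124225.
C: Wₕ = 0.19982079; term = 0.19982079²·(1 − 0.03049327)·119/34 = 0.13548781.
Sum = 0.16673006.
SE = √(0.16673006) = 0.40833.

0.40833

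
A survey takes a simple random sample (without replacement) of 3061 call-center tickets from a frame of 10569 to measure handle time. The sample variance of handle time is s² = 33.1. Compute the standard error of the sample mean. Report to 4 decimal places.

Under SRS without replacement, Var(ȳ) = (1 − f)·s²/n with f = n/N = 3061/10569 = 0.28962059.
Var(ȳ) = (1 − 0.28962059)·33.1/3061 = 0.71037941·0.01081346 = 0.0076816591.
SE(ȳ) = √(0.0076816591) = 0.0876.

0.0876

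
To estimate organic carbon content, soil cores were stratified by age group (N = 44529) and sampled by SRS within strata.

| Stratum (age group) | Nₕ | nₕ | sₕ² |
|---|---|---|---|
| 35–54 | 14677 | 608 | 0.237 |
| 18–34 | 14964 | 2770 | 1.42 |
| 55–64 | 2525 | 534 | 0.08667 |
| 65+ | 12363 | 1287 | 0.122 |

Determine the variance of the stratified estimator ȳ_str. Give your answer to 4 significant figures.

Var(ȳ_str) = Σₕ Wₕ²(1 − fₕ)sₕ²/nₕ with Wₕ = Nₕ/N, N = 44529.
35–54: Wₕ = 0.32960543; term = 0.32960543²·(1 − 0.04142536)·0.237/608 = 4.0593772 × 10^-5.
18–34: Wₕ = 0.33605066; term = 0.33605066²·(1 − 0.18511093)·1.42/2770 = 4.7175508 × 10^-5.
55–64: Wₕ = 0.05670462; term = 0.05670462²·(1 − 0.21148515)·0.08667/534 = 4.1150422 × 10^-7.
65+: Wₕ = 0.27763929; term = 0.27763929²·(1 − 0.10410095)·0.122/1287 = 6.5463951 × 10^-6.
Sum = 9.4727179 × 10^-5.

9.473 × 10^-5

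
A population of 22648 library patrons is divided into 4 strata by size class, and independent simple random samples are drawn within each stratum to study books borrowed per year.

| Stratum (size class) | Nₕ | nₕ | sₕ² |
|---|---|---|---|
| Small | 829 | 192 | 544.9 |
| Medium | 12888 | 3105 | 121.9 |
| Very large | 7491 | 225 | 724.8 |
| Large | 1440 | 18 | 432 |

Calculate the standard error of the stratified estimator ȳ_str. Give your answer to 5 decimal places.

Var(ȳ_str) = Σₕ Wₕ²(1 − fₕ)sₕ²/nₕ with Wₕ = Nₕ/N, N = 22648.
Small: Wₕ = 0.03660367; term = 0.03660367²·(1 − 0.23160434)·544.9/192 = 0.0029217956.
Medium: Wₕ = 0.56905687; term = 0.56905687²·(1 − 0.24092179)·121.9/3105 = 0.0096502812.
Very large: Wₕ = 0.33075768; term = 0.33075768²·(1 − 0.03003604)·724.8/225 = 0.34183076.
Large: Wₕ = 0.06358177; term = 0.06358177²·(1 − 0.01250000)·432/18 = 0.095810613.
Sum = 0.45021345.
SE = √(0.45021345) = 0.67098.

0.67098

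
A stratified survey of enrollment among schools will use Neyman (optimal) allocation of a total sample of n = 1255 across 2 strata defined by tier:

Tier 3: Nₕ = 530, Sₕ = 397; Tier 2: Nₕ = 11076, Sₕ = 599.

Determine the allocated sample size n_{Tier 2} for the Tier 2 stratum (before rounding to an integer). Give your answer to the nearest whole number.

Neyman allocation: nₕ = n·NₕSₕ / Σⱼ NⱼSⱼ.
Σ NⱼSⱼ = 530·397 + 11076·599 = 6.844934 × 10^6.
n_{Tier 2} = 1255·11076·599 / (6.844934 × 10^6) = 1216.

1216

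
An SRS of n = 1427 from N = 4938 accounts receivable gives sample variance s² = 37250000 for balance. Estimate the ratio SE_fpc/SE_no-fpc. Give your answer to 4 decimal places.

f = n/N = 1427/4938 = 0.28898339.
SE_no-fpc = √(s²/n) = 161.56644; SE_fpc = √((1−f)s²/n) = 136.23573.
Ratio = √(1−f) = 0.84321801.

0.8432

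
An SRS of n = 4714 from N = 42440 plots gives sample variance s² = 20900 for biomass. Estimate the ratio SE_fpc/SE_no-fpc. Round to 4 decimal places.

f = n/N = 4714/42440 = 0.11107446.
SE_no-fpc = √(s²/n) = 2.105612; SE_fpc = √((1−f)s²/n) = 1.985231.
Ratio = √(1−f) = 0.94282848.

0.9428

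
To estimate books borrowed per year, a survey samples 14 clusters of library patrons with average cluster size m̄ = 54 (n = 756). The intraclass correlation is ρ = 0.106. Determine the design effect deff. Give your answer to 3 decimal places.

deff = 1 + (54 − 1)·0.106 = 1 + 5.618 = 6.618.

6.618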